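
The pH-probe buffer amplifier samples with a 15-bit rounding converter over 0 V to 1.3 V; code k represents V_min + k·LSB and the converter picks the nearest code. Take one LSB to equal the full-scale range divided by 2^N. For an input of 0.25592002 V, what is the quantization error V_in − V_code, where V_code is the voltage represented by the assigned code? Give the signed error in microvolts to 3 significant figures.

Span = 1.3 V. LSB = 1.3 V / 2^15 ≈ 39.67 µV.
Position in LSBs: (0.25592002 − (0)) × 32768/1.3 = 6450.7594; rounding gives k = 6451.
Reconstructed level: 0 + 6451 × 1.3/32768 V = 0.25592956543 V.
V_in − V_code = 0.25592002 − (0.25592956543) = −9.55 µV.

−9.55 µV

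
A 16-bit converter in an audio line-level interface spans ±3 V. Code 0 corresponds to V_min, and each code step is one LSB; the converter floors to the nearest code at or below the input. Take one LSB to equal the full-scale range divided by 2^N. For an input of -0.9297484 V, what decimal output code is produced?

Range = 3 − (-3) = 6 V. LSB = 6 V / 2^16 ≈ 91.55 µV.
V_in − V_min = -0.9297484 − (-3) = 2.0702516 V.
Divide by LSB: 2.0702516 × 65536/6 = 22612.6681.
Truncating gives code 22612.

22612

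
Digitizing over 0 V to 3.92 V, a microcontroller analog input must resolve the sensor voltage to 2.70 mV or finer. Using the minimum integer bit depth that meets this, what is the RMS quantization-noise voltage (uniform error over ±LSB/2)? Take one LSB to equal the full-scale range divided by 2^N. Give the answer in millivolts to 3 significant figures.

Range is 3.92 V.
3.92 V / 2.70 mV = 1452. Since 2^10 = 1024 and 2^11 = 2048, N = 11.
Step size = 3.92/2048 V = 1.9141 mV.
RMS noise = LSB/√12 = 0.553 mV.

0.553 mV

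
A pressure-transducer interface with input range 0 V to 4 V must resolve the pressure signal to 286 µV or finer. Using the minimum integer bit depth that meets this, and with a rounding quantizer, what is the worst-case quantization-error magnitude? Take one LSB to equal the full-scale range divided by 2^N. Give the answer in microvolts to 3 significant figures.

Full-scale range = 4 V.
Levels needed ≥ 4/286 µV = 13990. 2^14 = 16384 suffices, so N_min = 14.
One LSB is 4 V / 16384 = 244.14 µV.
|e|_max = LSB/2 = 122 µV.

122 µV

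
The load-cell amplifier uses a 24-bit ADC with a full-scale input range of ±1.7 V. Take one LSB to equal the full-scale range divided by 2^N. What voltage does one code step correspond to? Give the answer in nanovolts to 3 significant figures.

203 nV

Span: 1.7 V − (-1.7 V) = 3.4 V.
Number of codes = 2^24 = 16777216.
Step size = 3.4/16777216 V = 203 nV.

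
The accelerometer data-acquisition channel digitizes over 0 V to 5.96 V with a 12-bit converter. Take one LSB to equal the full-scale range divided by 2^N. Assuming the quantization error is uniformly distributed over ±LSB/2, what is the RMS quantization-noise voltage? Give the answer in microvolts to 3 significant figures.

Range is 5.96 V.
Step size = 5.96/4096 V = 1.4551 mV.
V_rms = LSB/√12 = 1.4551 mV / √12 = 420 µV.

420 µV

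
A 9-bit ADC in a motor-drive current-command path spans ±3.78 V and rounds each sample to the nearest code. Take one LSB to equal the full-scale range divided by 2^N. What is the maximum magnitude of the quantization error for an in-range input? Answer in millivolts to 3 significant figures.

7.38 mV

Range = 3.78 − (-3.78) = 7.56 V.
LSB = 7.56 V / 2^9 = 14.766 mV.
|e|_max = LSB/2 = 7.38 mV.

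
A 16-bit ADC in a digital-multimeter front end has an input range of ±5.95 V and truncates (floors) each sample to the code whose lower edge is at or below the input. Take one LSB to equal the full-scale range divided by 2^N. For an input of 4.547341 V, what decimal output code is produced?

57811

Full-scale range = 5.95 V − (-5.95 V) = 11.9 V. LSB = 11.9 V / 2^16 ≈ 181.6 µV.
V_in − V_min = 4.547341 − (-5.95) = 10.497341 V.
Divide by LSB: 10.497341 × 65536/11.9 = 57811.2386.
Truncating gives code 57811.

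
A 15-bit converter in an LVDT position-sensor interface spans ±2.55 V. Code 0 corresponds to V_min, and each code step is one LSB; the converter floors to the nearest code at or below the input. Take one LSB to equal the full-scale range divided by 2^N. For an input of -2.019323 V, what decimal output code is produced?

The full-scale span is 2.55 − (-2.55) = 5.1 V. LSB = 5.1 V / 2^15 ≈ 155.6 µV.
code = ⌊(V_in − V_min)/LSB⌋ = ⌊(V_in − V_min) × 2^15 / range⌋
     = ⌊(-2.019323 − (-2.55)) × 32768 / 5.1⌋ = ⌊0.530677 × 32768/5.1⌋
     = ⌊3409.652⌋ = 3409.

3409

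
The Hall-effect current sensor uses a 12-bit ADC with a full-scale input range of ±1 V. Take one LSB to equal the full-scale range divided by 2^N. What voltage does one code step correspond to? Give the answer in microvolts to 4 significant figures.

488.3 µV

Span: 1 V − (-1 V) = 2 V.
Number of codes = 2^12 = 4096.
Step size = 2/4096 V = 488.3 µV.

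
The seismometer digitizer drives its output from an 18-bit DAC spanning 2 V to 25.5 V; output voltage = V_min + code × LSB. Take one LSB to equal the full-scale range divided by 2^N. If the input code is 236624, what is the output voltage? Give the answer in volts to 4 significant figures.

Span: 25.5 V − (2 V) = 23.5 V. LSB = 23.5 V / 2^18.
Output = V_min + (236624/262144) × range = 2 + 0.902649 × 23.5 V
      = 2 V + 21.2122 V = 23.2122 V.

23.21 V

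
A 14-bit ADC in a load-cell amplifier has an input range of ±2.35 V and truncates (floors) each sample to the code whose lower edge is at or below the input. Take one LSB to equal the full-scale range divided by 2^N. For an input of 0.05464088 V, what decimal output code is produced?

8382

The full-scale span is 2.35 − (-2.35) = 4.7 V. LSB = 4.7 V / 2^14 ≈ 286.9 µV.
code = ⌊(V_in − V_min)/LSB⌋ = ⌊(V_in − V_min) × 2^14 / range⌋
     = ⌊(0.05464088 − (-2.35)) × 16384 / 4.7⌋ = ⌊2.40464088 × 16384/4.7⌋
     = ⌊8382.476⌋ = 8382.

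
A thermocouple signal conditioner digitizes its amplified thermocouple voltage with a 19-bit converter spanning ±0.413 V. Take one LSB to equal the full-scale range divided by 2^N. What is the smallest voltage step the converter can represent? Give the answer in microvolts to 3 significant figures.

Span: 0.413 V − (-0.413 V) = 0.826 V.
2^19 = 524288 levels.
One LSB is 0.826 V / 524288 = 1.58 µV.

1.58 µV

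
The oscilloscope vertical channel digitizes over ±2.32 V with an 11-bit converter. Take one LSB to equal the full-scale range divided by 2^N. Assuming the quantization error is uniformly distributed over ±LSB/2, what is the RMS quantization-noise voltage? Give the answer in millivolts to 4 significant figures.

0.6540 mV

Full-scale range = 2.32 V − (-2.32 V) = 4.64 V.
Step size = 4.64/2048 V = 2.26563 mV.
σ_q = LSB/√12 = 2.26563 mV/3.4641 = 0.6540 mV.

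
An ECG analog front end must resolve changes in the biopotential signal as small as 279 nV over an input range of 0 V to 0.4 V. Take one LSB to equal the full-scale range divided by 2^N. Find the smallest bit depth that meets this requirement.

Full-scale range = 0.4 V.
Need 2^N ≥ 0.4 V / 279 nV = 1.434e6 → N_min = 21.

21 bits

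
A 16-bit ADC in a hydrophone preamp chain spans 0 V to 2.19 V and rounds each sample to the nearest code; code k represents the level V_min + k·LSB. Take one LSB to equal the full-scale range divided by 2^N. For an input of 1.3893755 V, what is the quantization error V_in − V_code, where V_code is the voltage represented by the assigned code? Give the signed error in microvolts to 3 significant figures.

V_FS = 2.19 V. LSB = 2.19 V / 2^16 ≈ 33.42 µV.
(1.3893755 − (0)) / LSB = 1.3893755 × 65536/2.19 = 41577.2204. Nearest integer: k = 41577.
V_code = V_min + k × range/2^16 = 0 + 41577 × 2.19/65536 = 1.3893681335 V.
Error = V_in − V_code = 1.3893755 − (1.3893681335) = +7.37 µV.

+7.37 µV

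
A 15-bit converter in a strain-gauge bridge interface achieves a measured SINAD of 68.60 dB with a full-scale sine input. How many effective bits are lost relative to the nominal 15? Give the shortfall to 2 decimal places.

3.90 bits

ENOB = (SINAD − 1.76)/6.02 = (68.60 − 1.76)/6.02 = 11.1030 bits.
Shortfall = 15 − 11.1030 = 3.8970 bits.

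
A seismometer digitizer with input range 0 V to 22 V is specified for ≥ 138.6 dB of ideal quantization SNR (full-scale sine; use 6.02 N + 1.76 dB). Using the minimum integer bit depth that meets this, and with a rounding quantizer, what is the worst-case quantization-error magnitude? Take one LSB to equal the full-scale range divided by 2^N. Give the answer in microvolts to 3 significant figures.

1.31 µV

Range is 22 V.
6.02 N + 1.76 ≥ 138.6 gives N ≥ 22.731, so the minimum integer is 23.
LSB = 22 V ÷ 2^23 = 22/8388608 V = 2.6226 µV.
|e|_max = LSB/2 = 1.31 µV.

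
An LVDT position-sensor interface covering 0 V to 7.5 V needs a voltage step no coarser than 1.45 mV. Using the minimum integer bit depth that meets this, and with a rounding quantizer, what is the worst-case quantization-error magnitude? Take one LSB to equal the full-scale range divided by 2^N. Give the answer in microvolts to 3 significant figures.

Full-scale range = 7.5 V.
Need 2^N ≥ 7.5 V / 1.45 mV = 5172 → N_min = 13.
One LSB is 7.5 V / 8192 = 0.91553 mV.
Max error for round-to-nearest is LSB/2 = 458 µV.

458 µV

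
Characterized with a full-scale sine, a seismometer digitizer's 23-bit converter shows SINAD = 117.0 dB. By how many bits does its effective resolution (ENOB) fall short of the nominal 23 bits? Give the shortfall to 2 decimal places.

N_eff = (117.0 − 1.76)/6.02 = 19.1429 bits.
23 − 19.1429 = 3.86 bits below nominal.

3.86 bits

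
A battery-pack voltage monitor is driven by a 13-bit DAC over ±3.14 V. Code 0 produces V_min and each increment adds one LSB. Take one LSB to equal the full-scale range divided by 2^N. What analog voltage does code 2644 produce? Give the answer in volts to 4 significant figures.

-1.113 V

Range = 3.14 − (-3.14) = 6.28 V. LSB = 6.28 V / 2^13.
V_out = -3.14 + 2644 × (6.28/8192) V
      = -3.14 + 2.02689 = -1.11311 V.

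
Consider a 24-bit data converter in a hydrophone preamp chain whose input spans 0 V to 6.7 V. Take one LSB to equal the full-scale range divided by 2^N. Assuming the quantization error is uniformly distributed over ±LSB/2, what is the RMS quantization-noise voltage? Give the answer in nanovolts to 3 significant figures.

Range is 6.7 V.
LSB = 6.7 V / 2^24 = 399.35 nV.
V_rms = LSB/√12 = 399.35 nV / √12 = 115 nV.

115 nV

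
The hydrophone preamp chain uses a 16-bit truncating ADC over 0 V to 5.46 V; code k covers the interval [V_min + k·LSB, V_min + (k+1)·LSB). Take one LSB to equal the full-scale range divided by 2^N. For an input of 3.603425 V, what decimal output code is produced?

43251

Span = 5.46 V. LSB = 5.46 V / 2^16 ≈ 83.31 µV.
(V_in − V_min) × 2^16/range = (3.603425 − (0)) × 65536/5.46 = 43251.659.
Floor → code = 43251.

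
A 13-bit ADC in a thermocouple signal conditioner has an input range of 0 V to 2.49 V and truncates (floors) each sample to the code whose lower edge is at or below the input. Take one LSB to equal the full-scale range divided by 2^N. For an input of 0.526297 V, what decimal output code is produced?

Full-scale range = 2.49 V. LSB = 2.49 V / 2^13 ≈ 304.0 µV.
(V_in − V_min) × 2^13/range = (0.526297 − (0)) × 8192/2.49 = 1731.496.
Floor → code = 1731.

1731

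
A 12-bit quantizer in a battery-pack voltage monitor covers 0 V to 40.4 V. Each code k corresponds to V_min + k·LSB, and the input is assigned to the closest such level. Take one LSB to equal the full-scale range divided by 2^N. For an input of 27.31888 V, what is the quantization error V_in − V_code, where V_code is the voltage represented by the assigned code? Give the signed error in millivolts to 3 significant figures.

Full-scale range = 40.4 V. LSB = 40.4 V / 2^12 ≈ 9.863 mV.
(V_in − V_min)/LSB = (27.31888 − (0)) × 4096/40.4 = 2769.7558 → nearest code k = 2770.
V_code = V_min + k × range/2^12 = 0 + 2770 × 40.4/4096 = 27.32128906 V.
e = 27.31888 − (27.32128906) = −2.41 mV.

−2.41 mV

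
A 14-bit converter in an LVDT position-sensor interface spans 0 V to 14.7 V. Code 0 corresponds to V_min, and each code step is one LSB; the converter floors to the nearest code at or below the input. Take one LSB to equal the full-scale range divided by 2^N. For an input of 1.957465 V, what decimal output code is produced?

V_FS = 14.7 V. LSB = 14.7 V / 2^14 ≈ 0.8972 mV.
code = ⌊(V_in − V_min)/LSB⌋ = ⌊(V_in − V_min) × 2^14 / range⌋
     = ⌊(1.957465 − (0)) × 16384 / 14.7⌋ = ⌊1.957465 × 16384/14.7⌋
     = ⌊2181.708⌋ = 2181.

2181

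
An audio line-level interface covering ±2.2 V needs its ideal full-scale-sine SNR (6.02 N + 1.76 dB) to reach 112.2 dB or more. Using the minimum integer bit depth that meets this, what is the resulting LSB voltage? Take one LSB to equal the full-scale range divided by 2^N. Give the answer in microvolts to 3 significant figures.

The full-scale span is 2.2 − (-2.2) = 4.4 V.
Required N = ⌈(112.2 − 1.76)/6.02⌉ = ⌈18.346⌉ = 19.
LSB = 4.4 V / 2^19 = 8.39 µV.

8.39 µV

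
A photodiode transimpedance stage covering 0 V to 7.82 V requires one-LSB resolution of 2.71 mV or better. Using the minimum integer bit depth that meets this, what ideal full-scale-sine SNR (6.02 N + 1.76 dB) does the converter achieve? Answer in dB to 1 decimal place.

74.0 dB

Full-scale range = 7.82 V.
Levels needed ≥ 7.82/2.71 mV = 2886. 2^12 = 4096 suffices, so N_min = 12.
Ideal SNR at N = 12: 6.02·12 + 1.76 = 74.0 dB.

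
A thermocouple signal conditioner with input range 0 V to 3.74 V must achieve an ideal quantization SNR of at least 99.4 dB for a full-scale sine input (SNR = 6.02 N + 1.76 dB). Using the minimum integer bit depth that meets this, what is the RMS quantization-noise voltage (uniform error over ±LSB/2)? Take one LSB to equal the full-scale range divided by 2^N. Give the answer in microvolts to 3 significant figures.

Range is 3.74 V.
Required N = ⌈(99.4 − 1.76)/6.02⌉ = ⌈16.219⌉ = 17.
Step size = 3.74/131072 V = 28.534 µV.
RMS noise = LSB/√12 = 8.24 µV.

8.24 µV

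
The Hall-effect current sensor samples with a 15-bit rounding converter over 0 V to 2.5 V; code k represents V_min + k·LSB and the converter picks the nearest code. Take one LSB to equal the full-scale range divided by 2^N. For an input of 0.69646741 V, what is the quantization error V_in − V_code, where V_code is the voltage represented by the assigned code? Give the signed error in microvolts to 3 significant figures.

−20.0 µV

Span = 2.5 V. LSB = 2.5 V / 2^15 ≈ 76.29 µV.
Position in LSBs: (0.69646741 − (0)) × 32768/2.5 = 9128.7376; rounding gives k = 9129.
Reconstructed level: 0 + 9129 × 2.5/32768 V = 0.69648742676 V.
e = 0.69646741 − (0.69648742676) = −20.0 µV.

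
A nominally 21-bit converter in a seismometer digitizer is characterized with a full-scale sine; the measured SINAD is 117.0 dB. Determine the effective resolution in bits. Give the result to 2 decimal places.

(117.0 − 1.76) / 6.02 = 115.24/6.02 = 19.1429 effective bits.

19.14 bits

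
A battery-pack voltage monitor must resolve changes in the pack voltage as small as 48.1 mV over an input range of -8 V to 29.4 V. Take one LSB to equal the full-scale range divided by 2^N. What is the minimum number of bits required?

Full-scale range = 29.4 V − (-8 V) = 37.4 V.
Need 2^N ≥ 37.4 V / 48.1 mV = 777.5 → N_min = 10.

10 bits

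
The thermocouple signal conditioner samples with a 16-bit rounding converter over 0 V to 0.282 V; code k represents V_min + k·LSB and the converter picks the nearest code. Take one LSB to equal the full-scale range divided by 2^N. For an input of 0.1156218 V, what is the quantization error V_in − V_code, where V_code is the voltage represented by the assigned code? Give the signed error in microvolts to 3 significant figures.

Span = 0.282 V. LSB = 0.282 V / 2^16 ≈ 4.303 µV.
Position in LSBs: (0.1156218 − (0)) × 65536/0.282 = 26870.1783; rounding gives k = 26870.
V_code = V_min + k × range/2^16 = 0 + 26870 × 0.282/65536 = 0.11562103271 V.
e = 0.1156218 − (0.11562103271) = +0.767 µV.

+0.767 µV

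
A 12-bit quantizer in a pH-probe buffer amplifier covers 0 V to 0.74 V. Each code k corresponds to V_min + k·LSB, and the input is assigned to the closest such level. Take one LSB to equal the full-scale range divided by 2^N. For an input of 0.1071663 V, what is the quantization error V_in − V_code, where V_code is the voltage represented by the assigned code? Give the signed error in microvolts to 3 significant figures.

Range is 0.74 V. LSB = 0.74 V / 2^12 ≈ 180.7 µV.
Position in LSBs: (0.1071663 − (0)) × 4096/0.74 = 593.1800; rounding gives k = 593.
V_code = V_min + k × range/2^12 = 0 + 593 × 0.74/4096 = 0.1071337891 V.
V_in − V_code = 0.1071663 − (0.1071337891) = +32.5 µV.

+32.5 µV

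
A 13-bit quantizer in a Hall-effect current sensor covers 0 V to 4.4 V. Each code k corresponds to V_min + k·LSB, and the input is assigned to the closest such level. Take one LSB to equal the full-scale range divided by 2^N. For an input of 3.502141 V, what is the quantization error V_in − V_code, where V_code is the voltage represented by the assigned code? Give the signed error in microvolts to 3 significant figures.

Full-scale range = 4.4 V. LSB = 4.4 V / 2^13 ≈ 0.5371 mV.
(V_in − V_min)/LSB = (3.502141 − (0)) × 8192/4.4 = 6520.3498 → nearest code k = 6520.
Reconstructed level: 0 + 6520 × 4.4/8192 V = 3.501953125 V.
V_in − V_code = 3.502141 − (3.501953125) = +188 µV.

+188 µV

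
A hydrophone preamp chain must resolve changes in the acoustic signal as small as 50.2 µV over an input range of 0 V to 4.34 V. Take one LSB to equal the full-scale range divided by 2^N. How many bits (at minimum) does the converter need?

17 bits

V_FS = 4.34 V.
Levels needed ≥ 4.34/50.2 µV = 86450. 2^17 = 131072 suffices, so N_min = 17.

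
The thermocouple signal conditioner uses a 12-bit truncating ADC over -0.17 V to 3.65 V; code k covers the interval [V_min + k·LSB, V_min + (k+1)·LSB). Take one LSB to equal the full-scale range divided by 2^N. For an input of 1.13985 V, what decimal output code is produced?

Span: 3.65 V − (-0.17 V) = 3.82 V. LSB = 3.82 V / 2^12 ≈ 0.9326 mV.
code = ⌊(V_in − V_min)/LSB⌋ = ⌊(V_in − V_min) × 2^12 / range⌋
     = ⌊(1.13985 − (-0.17)) × 4096 / 3.82⌋ = ⌊1.30985 × 4096/3.82⌋
     = ⌊1404.488⌋ = 1404.

1404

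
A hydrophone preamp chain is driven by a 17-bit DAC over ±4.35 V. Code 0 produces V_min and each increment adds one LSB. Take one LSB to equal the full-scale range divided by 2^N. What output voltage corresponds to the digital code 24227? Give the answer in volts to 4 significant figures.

-2.742 V

Full-scale range = 4.35 V − (-4.35 V) = 8.7 V. LSB = 8.7 V / 2^17.
V_out = V_min + code × LSB = -4.35 V + 24227 × 8.7 V / 131072
      = -4.35 V + 1.60808 V = -2.74192 V.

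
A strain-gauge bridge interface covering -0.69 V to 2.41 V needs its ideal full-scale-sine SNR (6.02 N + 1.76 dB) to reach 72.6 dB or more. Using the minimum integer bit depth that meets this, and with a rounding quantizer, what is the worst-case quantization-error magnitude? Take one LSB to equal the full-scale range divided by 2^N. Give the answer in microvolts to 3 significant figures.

378 µV

Full-scale range = 2.41 V − (-0.69 V) = 3.1 V.
N ≥ (72.6 − 1.76)/6.02 = 11.767 → N_min = 12.
Step size = 3.1/4096 V = 0.75684 mV.
|e|_max = LSB/2 = 378 µV.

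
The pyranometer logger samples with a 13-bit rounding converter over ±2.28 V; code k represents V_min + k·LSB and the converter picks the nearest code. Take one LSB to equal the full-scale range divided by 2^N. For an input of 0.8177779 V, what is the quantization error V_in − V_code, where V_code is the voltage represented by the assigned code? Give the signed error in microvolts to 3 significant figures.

+72.8 µV

Span: 2.28 V − (-2.28 V) = 4.56 V. LSB = 4.56 V / 2^13 ≈ 0.5566 mV.
(V_in − V_min)/LSB = (0.8177779 − (-2.28)) × 8192/4.56 = 5565.1308 → nearest code k = 5565.
Reconstructed level: -2.28 + 5565 × 4.56/8192 V = 0.8177050781 V.
Error = V_in − V_code = 0.8177779 − (0.8177050781) = +72.8 µV.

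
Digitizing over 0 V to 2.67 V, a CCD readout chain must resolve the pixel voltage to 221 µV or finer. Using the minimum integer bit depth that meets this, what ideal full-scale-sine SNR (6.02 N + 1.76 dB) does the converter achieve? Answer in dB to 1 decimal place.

Span = 2.67 V.
Need 2^N ≥ 2.67 V / 221 µV = 12080 → N_min = 14.
6.02(14) + 1.76 = 86.04 dB.

86.0 dB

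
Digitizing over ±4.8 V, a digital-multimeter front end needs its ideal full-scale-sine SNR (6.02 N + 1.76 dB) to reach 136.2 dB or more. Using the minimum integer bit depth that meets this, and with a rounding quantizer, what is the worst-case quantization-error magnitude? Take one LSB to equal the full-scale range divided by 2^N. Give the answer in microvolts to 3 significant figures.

0.572 µV

Full-scale range = 4.8 V − (-4.8 V) = 9.6 V.
Required N = ⌈(136.2 − 1.76)/6.02⌉ = ⌈22.332⌉ = 23.
LSB = 9.6 V / 2^23 = 1.1444 µV.
Max error for round-to-nearest is LSB/2 = 0.572 µV.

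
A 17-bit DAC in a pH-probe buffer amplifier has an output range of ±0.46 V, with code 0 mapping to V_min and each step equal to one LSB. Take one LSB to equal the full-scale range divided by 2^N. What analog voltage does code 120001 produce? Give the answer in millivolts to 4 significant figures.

The full-scale span is 0.46 − (-0.46) = 0.92 V. LSB = 0.92 V / 2^17.
V_out = V_min + code × LSB = -0.46 V + 120001 × 0.92 V / 131072
      = -0.46 + 0.842292 = 0.382292 V.

382.3 mV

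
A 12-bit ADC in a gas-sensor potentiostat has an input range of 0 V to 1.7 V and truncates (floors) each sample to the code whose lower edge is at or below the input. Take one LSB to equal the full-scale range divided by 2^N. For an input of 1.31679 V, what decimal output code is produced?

Range is 1.7 V. LSB = 1.7 V / 2^12 ≈ 415.0 µV.
code = ⌊(V_in − V_min)/LSB⌋ = ⌊(V_in − V_min) × 2^12 / range⌋
     = ⌊(1.31679 − (0)) × 4096 / 1.7⌋ = ⌊1.31679 × 4096/1.7⌋
     = ⌊3172.689⌋ = 3172.

3172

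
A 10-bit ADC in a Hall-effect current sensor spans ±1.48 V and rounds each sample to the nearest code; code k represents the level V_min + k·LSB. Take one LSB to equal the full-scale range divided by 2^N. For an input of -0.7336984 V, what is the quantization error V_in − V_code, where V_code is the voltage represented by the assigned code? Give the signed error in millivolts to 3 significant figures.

+0.520 mV

The full-scale span is 1.48 − (-1.48) = 2.96 V. LSB = 2.96 V / 2^10 ≈ 2.891 mV.
(V_in − V_min)/LSB = (-0.7336984 − (-1.48)) × 1024/2.96 = 258.1800 → nearest code k = 258.
Reconstructed level: -1.48 + 258 × 2.96/1024 V = -0.7342187500 V.
Error = V_in − V_code = -0.7336984 − (-0.7342187500) = +0.520 mV.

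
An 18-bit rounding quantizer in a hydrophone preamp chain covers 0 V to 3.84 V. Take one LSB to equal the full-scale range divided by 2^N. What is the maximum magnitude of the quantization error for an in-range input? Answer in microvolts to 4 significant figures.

7.324 µV

V_FS = 3.84 V.
One LSB is 3.84 V / 262144 = 14.6484 µV.
|e|_max = LSB/2 = 7.324 µV.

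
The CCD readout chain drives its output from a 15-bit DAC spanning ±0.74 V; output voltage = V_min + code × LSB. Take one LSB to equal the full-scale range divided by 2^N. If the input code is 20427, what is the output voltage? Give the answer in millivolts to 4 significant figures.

182.6 mV

Span: 0.74 V − (-0.74 V) = 1.48 V. LSB = 1.48 V / 2^15.
V_out = V_min + code × LSB = -0.74 V + 20427 × 1.48 V / 32768
      = -0.74 V + 0.922606 V = 0.182606 V.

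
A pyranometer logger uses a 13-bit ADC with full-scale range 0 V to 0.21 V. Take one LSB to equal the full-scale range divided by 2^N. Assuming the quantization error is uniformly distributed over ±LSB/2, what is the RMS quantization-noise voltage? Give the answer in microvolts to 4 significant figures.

7.400 µV

V_FS = 0.21 V.
LSB = 0.21 V ÷ 2^13 = 0.21/8192 V = 25.6348 µV.
σ_q = LSB/√12 = 25.6348 µV/3.4641 = 7.400 µV.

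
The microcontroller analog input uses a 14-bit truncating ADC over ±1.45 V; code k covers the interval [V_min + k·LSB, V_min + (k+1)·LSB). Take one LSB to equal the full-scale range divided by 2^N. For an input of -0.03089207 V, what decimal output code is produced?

8017

Span: 1.45 V − (-1.45 V) = 2.9 V. LSB = 2.9 V / 2^14 ≈ 177.0 µV.
(V_in − V_min) × 2^14/range = (-0.03089207 − (-1.45)) × 16384/2.9 = 8017.470.
Floor → code = 8017.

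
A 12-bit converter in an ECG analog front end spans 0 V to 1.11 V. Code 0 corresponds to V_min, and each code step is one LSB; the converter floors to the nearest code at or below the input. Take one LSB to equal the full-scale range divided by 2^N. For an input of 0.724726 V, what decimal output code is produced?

2674

Span = 1.11 V. LSB = 1.11 V / 2^12 ≈ 271.0 µV.
V_in − V_min = 0.724726 − (0) = 0.724726 V.
Divide by LSB: 0.724726 × 4096/1.11 = 2674.3042.
Truncating gives code 2674.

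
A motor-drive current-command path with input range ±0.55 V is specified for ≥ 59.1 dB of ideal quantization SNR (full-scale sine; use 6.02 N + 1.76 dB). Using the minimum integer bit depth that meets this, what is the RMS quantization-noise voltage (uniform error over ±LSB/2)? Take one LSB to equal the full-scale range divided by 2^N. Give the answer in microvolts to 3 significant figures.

310 µV

The full-scale span is 0.55 − (-0.55) = 1.1 V.
N ≥ (59.1 − 1.76)/6.02 = 9.525 → N_min = 10.
Step size = 1.1/1024 V = 1.0742 mV.
σ_q = LSB/√12 = 1.0742 mV/3.4641 = 310 µV.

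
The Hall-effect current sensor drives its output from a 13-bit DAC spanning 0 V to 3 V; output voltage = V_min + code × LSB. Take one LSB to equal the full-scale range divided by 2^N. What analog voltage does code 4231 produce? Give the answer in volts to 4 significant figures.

V_FS = 3 V. LSB = 3 V / 2^13.
V_out = 0 + 4231 × (3/8192) V
      = 0 V + 1.54944 V = 1.54944 V.

1.549 V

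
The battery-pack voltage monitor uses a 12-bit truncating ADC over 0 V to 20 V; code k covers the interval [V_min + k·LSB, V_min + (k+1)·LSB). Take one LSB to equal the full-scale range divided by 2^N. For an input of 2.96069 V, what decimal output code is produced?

V_FS = 20 V. LSB = 20 V / 2^12 ≈ 4.883 mV.
V_in − V_min = 2.96069 − (0) = 2.96069 V.
Divide by LSB: 2.96069 × 4096/20 = 606.3493.
Truncating gives code 606.

606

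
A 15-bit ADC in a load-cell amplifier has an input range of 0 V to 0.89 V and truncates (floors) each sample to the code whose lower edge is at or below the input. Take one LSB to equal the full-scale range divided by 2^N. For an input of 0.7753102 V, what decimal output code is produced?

28545

Span = 0.89 V. LSB = 0.89 V / 2^15 ≈ 27.16 µV.
code = ⌊(V_in − V_min)/LSB⌋ = ⌊(V_in − V_min) × 2^15 / range⌋
     = ⌊(0.7753102 − (0)) × 32768 / 0.89⌋ = ⌊0.7753102 × 32768/0.89⌋
     = ⌊28545.354⌋ = 28545.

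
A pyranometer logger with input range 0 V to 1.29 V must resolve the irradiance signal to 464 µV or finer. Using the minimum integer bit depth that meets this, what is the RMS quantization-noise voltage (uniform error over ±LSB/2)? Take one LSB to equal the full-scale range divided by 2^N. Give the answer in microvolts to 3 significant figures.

V_FS = 1.29 V.
1.29 V / 464 µV = 2780. Since 2^11 = 2048 and 2^12 = 4096, N = 12.
LSB = 1.29 V ÷ 2^12 = 1.29/4096 V = 314.94 µV.
RMS noise = LSB/√12 = 90.9 µV.

90.9 µV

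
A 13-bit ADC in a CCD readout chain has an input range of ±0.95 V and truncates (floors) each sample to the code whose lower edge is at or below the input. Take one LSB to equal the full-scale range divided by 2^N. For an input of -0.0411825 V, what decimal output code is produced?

Range = 0.95 − (-0.95) = 1.9 V. LSB = 1.9 V / 2^13 ≈ 231.9 µV.
V_in − V_min = -0.0411825 − (-0.95) = 0.9088175 V.
Divide by LSB: 0.9088175 × 8192/1.9 = 3918.4384.
Truncating gives code 3918.

3918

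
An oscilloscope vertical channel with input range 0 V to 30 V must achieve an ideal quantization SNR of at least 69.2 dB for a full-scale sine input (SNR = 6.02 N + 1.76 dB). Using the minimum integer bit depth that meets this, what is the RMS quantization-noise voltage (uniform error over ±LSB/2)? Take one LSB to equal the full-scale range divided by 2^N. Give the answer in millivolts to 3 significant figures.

2.11 mV

V_FS = 30 V.
6.02 N + 1.76 ≥ 69.2 gives N ≥ 11.203, so the minimum integer is 12.
One LSB is 30 V / 4096 = 7.3242 mV.
V_rms = LSB/√12 = 2.11 mV.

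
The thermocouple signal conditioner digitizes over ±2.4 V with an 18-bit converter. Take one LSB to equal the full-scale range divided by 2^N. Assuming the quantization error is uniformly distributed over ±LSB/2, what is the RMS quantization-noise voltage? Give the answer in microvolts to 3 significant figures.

5.29 µV

The full-scale span is 2.4 − (-2.4) = 4.8 V.
One LSB is 4.8 V / 262144 = 18.311 µV.
For a uniform distribution on [−LSB/2, +LSB/2], V_rms = LSB/√12 = 18.311 µV/3.4641 = 5.29 µV.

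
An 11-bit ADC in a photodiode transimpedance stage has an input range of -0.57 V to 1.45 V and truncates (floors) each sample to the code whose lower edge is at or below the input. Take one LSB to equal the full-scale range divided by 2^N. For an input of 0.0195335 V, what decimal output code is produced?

Full-scale range = 1.45 V − (-0.57 V) = 2.02 V. LSB = 2.02 V / 2^11 ≈ 0.9863 mV.
V_in − V_min = 0.0195335 − (-0.57) = 0.5895335 V.
Divide by LSB: 0.5895335 × 2048/2.02 = 597.7053.
Truncating gives code 597.

597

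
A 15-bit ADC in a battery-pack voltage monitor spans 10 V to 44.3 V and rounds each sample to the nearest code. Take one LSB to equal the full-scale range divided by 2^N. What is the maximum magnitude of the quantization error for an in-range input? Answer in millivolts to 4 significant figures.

0.5234 mV

Span: 44.3 V − (10 V) = 34.3 V.
Step size = 34.3/32768 V = 1.04675 mV.
A rounding quantizer has |error| ≤ LSB/2 = 0.5234 mV.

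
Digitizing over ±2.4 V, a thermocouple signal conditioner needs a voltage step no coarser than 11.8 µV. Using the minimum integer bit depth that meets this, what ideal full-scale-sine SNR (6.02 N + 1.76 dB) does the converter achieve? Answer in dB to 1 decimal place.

116.1 dB

Range = 2.4 − (-2.4) = 4.8 V.
4.8 V / 11.8 µV = 406800. Since 2^18 = 262144 and 2^19 = 524288, N = 19.
Ideal SNR at N = 19: 6.02·19 + 1.76 = 116.1 dB.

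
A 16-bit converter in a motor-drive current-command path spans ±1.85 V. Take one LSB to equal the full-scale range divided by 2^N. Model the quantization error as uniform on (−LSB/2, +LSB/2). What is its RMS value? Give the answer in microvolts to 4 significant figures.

Span: 1.85 V − (-1.85 V) = 3.7 V.
LSB = 3.7 V / 2^16 = 56.4575 µV.
σ_q = LSB/√12 = 56.4575 µV/3.4641 = 16.30 µV.

16.30 µV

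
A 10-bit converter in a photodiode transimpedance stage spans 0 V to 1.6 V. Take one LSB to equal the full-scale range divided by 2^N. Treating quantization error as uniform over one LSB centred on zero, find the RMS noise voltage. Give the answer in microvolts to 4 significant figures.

451.1 µV

V_FS = 1.6 V.
Step size = 1.6/1024 V = 1.56250 mV.
RMS of a uniform error over width LSB is LSB/√12 = 451.1 µV.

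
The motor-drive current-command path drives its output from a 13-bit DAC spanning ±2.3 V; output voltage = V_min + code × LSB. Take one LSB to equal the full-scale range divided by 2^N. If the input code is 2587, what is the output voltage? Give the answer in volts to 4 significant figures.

The full-scale span is 2.3 − (-2.3) = 4.6 V. LSB = 4.6 V / 2^13.
V_out = -2.3 + 2587 × (4.6/8192) V
      = -2.3 + 1.45266 = -0.847339 V.

-0.8473 V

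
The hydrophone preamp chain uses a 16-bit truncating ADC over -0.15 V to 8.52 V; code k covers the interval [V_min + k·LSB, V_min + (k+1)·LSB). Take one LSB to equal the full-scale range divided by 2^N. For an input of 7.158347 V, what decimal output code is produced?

55243

Range = 8.52 − (-0.15) = 8.67 V. LSB = 8.67 V / 2^16 ≈ 132.3 µV.
code = ⌊(V_in − V_min)/LSB⌋ = ⌊(V_in − V_min) × 2^16 / range⌋
     = ⌊(7.158347 − (-0.15)) × 65536 / 8.67⌋ = ⌊7.308347 × 65536/8.67⌋
     = ⌊55243.348⌋ = 55243.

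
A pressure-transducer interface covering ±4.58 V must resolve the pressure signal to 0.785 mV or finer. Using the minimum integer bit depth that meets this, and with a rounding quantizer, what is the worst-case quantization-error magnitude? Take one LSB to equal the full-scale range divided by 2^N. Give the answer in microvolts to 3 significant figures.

280 µV

Full-scale range = 4.58 V − (-4.58 V) = 9.16 V.
Required number of levels: 9.16/0.785 mV = 11669; smallest N with 2^N ≥ that is 14.
One LSB is 9.16 V / 16384 = 0.55908 mV.
Max error for round-to-nearest is LSB/2 = 280 µV.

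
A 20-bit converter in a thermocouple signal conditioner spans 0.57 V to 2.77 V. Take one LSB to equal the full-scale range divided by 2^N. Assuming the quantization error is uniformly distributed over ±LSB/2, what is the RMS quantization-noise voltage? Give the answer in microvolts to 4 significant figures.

0.6057 µV

Range = 2.77 − (0.57) = 2.2 V.
One LSB is 2.2 V / 1048576 = 2.09808 µV.
For a uniform distribution on [−LSB/2, +LSB/2], V_rms = LSB/√12 = 2.09808 µV/3.4641 = 0.6057 µV.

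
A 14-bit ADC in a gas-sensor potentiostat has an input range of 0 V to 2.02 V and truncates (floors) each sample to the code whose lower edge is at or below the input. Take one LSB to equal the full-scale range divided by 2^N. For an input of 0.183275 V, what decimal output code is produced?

V_FS = 2.02 V. LSB = 2.02 V / 2^14 ≈ 123.3 µV.
(V_in − V_min) × 2^14/range = (0.183275 − (0)) × 16384/2.02 = 1486.524.
Floor → code = 1486.

1486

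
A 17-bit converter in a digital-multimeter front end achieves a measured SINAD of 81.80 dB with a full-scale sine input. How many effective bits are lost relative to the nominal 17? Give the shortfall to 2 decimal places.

ENOB = (SINAD − 1.76)/6.02 = (81.80 − 1.76)/6.02 = 13.2957 bits.
Lost resolution: 17 − 13.2957 = 3.7043 bits.

3.70 bits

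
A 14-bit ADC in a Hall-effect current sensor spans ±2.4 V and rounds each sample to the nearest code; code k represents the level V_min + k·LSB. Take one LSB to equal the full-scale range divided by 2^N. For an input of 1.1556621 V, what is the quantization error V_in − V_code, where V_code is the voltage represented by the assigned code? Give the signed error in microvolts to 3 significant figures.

Span: 2.4 V − (-2.4 V) = 4.8 V. LSB = 4.8 V / 2^14 ≈ 293.0 µV.
(1.1556621 − (-2.4)) / LSB = 3.5556621 × 16384/4.8 = 12136.6600. Nearest integer: k = 12137.
V_code = -2.4 + (12137/16384) × 4.8 = 1.1557617188 V.
V_in − V_code = 1.1556621 − (1.1557617188) = −99.6 µV.

−99.6 µV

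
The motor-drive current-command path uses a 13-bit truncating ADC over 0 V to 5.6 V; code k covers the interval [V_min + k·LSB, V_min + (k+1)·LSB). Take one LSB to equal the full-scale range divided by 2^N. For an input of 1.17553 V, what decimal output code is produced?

Span = 5.6 V. LSB = 5.6 V / 2^13 ≈ 0.6836 mV.
V_in − V_min = 1.17553 − (0) = 1.17553 V.
Divide by LSB: 1.17553 × 8192/5.6 = 1719.6325.
Truncating gives code 1719.

1719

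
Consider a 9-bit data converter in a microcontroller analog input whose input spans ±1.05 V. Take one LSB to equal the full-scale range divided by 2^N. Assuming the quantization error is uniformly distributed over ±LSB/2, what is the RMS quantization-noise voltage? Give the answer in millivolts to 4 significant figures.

Span: 1.05 V − (-1.05 V) = 2.1 V.
LSB = 2.1 V ÷ 2^9 = 2.1/512 V = 4.10156 mV.
RMS of a uniform error over width LSB is LSB/√12 = 1.184 mV.

1.184 mV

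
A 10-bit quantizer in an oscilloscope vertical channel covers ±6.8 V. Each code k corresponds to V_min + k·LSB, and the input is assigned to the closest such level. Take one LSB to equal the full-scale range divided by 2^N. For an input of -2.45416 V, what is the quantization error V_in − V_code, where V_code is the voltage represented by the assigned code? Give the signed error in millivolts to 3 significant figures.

+2.87 mV

Span: 6.8 V − (-6.8 V) = 13.6 V. LSB = 13.6 V / 2^10 ≈ 13.28 mV.
(V_in − V_min)/LSB = (-2.45416 − (-6.8)) × 1024/13.6 = 327.2162 → nearest code k = 327.
Reconstructed level: -6.8 + 327 × 13.6/1024 V = -2.457031250 V.
V_in − V_code = -2.45416 − (-2.457031250) = +2.87 mV.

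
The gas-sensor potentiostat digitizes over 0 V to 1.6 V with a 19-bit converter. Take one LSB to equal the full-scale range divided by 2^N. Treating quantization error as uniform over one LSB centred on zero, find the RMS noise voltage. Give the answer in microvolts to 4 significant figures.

0.8810 µV

Span = 1.6 V.
LSB = 1.6 V / 2^19 = 3.05176 µV.
σ_q = LSB/√12 = 3.05176 µV/3.4641 = 0.8810 µV.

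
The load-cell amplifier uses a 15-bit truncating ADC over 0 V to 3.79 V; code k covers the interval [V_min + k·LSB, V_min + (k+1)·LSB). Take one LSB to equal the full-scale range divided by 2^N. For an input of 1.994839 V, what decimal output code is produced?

Full-scale range = 3.79 V. LSB = 3.79 V / 2^15 ≈ 115.7 µV.
V_in − V_min = 1.994839 − (0) = 1.994839 V.
Divide by LSB: 1.994839 × 32768/3.79 = 17247.1990.
Truncating gives code 17247.

17247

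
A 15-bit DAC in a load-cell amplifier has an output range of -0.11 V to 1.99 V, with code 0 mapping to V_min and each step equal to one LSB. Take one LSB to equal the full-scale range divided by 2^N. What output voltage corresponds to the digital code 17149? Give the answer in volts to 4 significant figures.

0.9890 V

Range = 1.99 − (-0.11) = 2.1 V. LSB = 2.1 V / 2^15.
V_out = -0.11 + 17149 × (2.1/32768) V
      = -0.11 + 1.09903 = 0.989026 V.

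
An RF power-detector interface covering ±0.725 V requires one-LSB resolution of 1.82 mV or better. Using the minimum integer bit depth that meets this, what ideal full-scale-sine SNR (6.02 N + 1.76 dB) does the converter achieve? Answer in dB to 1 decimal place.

The full-scale span is 0.725 − (-0.725) = 1.45 V.
Levels needed ≥ 1.45/1.82 mV = 796.7. 2^10 = 1024 suffices, so N_min = 10.
Ideal SNR at N = 10: 6.02·10 + 1.76 = 62.0 dB.

62.0 dB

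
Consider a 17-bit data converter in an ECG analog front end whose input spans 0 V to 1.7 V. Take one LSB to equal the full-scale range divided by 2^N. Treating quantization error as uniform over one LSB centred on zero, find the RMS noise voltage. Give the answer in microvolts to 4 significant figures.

Range is 1.7 V.
One LSB is 1.7 V / 131072 = 12.9700 µV.
RMS of a uniform error over width LSB is LSB/√12 = 3.744 µV.

3.744 µV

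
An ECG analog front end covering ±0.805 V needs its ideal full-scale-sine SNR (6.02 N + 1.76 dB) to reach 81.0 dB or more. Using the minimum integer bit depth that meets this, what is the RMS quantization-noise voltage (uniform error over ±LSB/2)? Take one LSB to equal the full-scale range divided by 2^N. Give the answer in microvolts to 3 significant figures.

28.4 µV

Span: 0.805 V − (-0.805 V) = 1.61 V.
6.02 N + 1.76 ≥ 81.0 gives N ≥ 13.163, so the minimum integer is 14.
LSB = 1.61 V ÷ 2^14 = 1.61/16384 V = 98.267 µV.
RMS noise = LSB/√12 = 28.4 µV.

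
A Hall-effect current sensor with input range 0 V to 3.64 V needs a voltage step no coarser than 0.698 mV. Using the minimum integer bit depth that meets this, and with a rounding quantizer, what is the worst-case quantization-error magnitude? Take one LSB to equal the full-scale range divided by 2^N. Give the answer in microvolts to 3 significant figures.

Span = 3.64 V.
Required number of levels: 3.64/0.698 mV = 5214.9; smallest N with 2^N ≥ that is 13.
LSB = 3.64 V ÷ 2^13 = 3.64/8192 V = 444.34 µV.
Half an LSB is 222 µV.

222 µV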